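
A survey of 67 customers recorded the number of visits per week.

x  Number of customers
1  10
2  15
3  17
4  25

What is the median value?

3

Cumulative frequencies: 10, 25, 42, 67
n = 67, so the median is the value in position (n+1)/2 = 34.
Position 34 falls at value 3.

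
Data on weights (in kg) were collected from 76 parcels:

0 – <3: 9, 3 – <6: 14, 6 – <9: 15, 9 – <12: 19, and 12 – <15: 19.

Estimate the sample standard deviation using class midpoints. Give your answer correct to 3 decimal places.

4.051

Midpoints: 1.5, 4.5, 7.5, 10.5, 13.5
n = 76, Σfm = 645, mean = 8.4868
Σfm² = 6705
Σf(m − x̄)² = Σfm² − (Σfm)²/n = 6705 − 645²/76 = 1230.9868
Sample variance = 1230.9868 / 75 = 16.4132
Standard deviation = √16.4132 = 4.0513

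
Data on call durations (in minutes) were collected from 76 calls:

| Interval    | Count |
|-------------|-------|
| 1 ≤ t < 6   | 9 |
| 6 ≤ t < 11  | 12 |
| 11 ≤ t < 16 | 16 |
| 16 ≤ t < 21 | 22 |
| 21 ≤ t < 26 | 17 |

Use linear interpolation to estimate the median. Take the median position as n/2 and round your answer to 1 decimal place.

16.2

Cumulative frequencies: 9, 21, 37, 59, 76
n = 76; position = n/2 = 38.
This falls in the class 16 ≤ t < 21: L = 16, F = 37, f = 22, h = 5.
Median ≈ 16 + ((38 − 37) / 22) × 5 = 16.2273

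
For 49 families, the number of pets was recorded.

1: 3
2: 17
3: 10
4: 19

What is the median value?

3

Cumulative frequencies: 3, 20, 30, 49
n = 49, so the median is the value in position (n+1)/2 = 25.
Position 25 falls at value 3.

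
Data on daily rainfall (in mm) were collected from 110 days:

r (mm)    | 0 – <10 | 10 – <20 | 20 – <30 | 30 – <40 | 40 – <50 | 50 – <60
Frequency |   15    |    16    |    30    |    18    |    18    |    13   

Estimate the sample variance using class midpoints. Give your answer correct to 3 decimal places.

241.209

Midpoints: 5, 15, 25, 35, 45, 55
n = 110, Σfm = 3220, mean = 29.2727
Σfm² = 120550
Σf(m − x̄)² = Σfm² − (Σfm)²/n = 120550 − 3220²/110 = 26291.8182
Sample variance = 26291.8182 / 109 = 241.2093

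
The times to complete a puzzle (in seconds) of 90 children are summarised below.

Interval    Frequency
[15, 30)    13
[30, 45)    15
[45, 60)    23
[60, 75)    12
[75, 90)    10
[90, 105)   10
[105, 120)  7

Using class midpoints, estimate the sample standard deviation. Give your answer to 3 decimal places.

Midpoints: 22.5, 37.5, 52.5, 67.5, 82.5, 97.5, 112.5
n = 90, Σfm = 5460, mean = 60.6667
Σfm² = 397462.5
Σf(m − x̄)² = Σfm² − (Σfm)²/n = 397462.5 − 5460²/90 = 66222.5000
Sample variance = 66222.5000 / 89 = 744.0730
Standard deviation = √744.0730 = 27.2777

27.278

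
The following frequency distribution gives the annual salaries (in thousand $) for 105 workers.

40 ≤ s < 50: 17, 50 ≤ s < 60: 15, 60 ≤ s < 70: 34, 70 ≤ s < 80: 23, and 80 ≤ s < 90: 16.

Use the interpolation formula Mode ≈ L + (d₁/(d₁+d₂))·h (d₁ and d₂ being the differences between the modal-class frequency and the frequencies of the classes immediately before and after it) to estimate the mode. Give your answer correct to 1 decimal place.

Modal class: 60 ≤ s < 70 (highest frequency 34).
d₁ = 34 − 15 = 19, d₂ = 34 − 23 = 11
Mode ≈ 60 + (19/(19+11)) × 10 = 60 + 6.3333 = 66.3333

66.3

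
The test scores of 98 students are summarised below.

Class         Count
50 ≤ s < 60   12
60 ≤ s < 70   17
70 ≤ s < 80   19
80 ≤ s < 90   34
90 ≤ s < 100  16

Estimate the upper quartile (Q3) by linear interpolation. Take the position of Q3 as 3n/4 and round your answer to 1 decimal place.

Cumulative frequencies: 12, 29, 48, 82, 98
n = 98; position = 3n/4 = 73.5.
This falls in the class 80 ≤ s < 90: L = 80, F = 48, f = 34, h = 10.
Upper quartile ≈ 80 + ((73.5 − 48) / 34) × 10 = 87.5000

87.5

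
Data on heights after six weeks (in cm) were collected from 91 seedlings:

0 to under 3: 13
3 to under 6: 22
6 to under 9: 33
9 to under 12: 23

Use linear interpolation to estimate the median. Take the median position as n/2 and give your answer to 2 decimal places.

Cumulative frequencies: 13, 35, 68, 91
n = 91; position = n/2 = 45.5.
This falls in the class 6 to under 9: L = 6, F = 35, f = 33, h = 3.
Median ≈ 6 + ((45.5 − 35) / 33) × 3 = 6.9545

6.95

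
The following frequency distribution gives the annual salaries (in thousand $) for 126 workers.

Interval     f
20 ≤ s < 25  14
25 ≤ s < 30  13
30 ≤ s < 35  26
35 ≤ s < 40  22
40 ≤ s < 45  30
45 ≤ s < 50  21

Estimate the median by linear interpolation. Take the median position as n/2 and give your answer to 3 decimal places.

37.273

Cumulative frequencies: 14, 27, 53, 75, 105, 126
n = 126; position = n/2 = 63.
This falls in the class 35 ≤ s < 40: L = 35, F = 53, f = 22, h = 5.
Median ≈ 35 + ((63 − 53) / 22) × 5 = 37.2727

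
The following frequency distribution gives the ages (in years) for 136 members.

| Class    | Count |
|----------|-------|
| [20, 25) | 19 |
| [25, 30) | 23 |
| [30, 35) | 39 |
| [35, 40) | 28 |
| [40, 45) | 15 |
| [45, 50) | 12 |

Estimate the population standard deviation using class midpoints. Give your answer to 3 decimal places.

Midpoints: 22.5, 27.5, 32.5, 37.5, 42.5, 47.5
n = 136, Σfm = 4585, mean = 33.7132
Σfm² = 161750
Σf(m − x̄)² = Σfm² − (Σfm)²/n = 161750 − 4585²/136 = 7174.8162
Population variance = 7174.8162 / 136 = 52.7560
Standard deviation = √52.7560 = 7.2633

7.263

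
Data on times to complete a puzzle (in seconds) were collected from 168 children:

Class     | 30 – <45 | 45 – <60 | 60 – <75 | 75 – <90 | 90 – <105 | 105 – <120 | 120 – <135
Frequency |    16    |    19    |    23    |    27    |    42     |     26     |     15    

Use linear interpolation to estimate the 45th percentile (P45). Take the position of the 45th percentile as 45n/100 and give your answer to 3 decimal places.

Cumulative frequencies: 16, 35, 58, 85, 127, 153, 168
n = 168; position = 45n/100 = 75.6.
This falls in the class 75 – <90: L = 75, F = 58, f = 27, h = 15.
45th percentile ≈ 75 + ((75.6 − 58) / 27) × 15 = 84.7778

84.778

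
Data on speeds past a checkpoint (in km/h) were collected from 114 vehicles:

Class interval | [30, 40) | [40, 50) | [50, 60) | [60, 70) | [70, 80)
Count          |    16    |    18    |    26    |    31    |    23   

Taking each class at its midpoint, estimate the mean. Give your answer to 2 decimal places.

57.37

Midpoints: 35, 45, 55, 65, 75
Σfm = 16×35 + 18×45 + 26×55 + 31×65 + 23×75 = 6540
n = Σf = 114
Mean = 6540 / 114 = 57.3684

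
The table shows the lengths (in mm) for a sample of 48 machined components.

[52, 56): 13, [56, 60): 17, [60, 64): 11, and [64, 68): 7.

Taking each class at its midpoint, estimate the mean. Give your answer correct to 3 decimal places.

59.000

Midpoints: 54, 58, 62, 66
Σfm = 13×54 + 17×58 + 11×62 + 7×66 = 2832
n = Σf = 48
Mean = 2832 / 48 = 59.0000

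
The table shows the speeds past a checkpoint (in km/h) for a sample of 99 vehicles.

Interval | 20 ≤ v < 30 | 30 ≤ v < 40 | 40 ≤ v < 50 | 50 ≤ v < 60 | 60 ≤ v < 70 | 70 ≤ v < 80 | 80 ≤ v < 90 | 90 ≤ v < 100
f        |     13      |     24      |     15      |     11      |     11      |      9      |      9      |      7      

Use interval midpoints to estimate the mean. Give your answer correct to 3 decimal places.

Midpoints: 25, 35, 45, 55, 65, 75, 85, 95
Σfm = 13×25 + 24×35 + 15×45 + 11×55 + 11×65 + 9×75 + 9×85 + 7×95 = 5265
n = Σf = 99
Mean = 5265 / 99 = 53.1818

53.182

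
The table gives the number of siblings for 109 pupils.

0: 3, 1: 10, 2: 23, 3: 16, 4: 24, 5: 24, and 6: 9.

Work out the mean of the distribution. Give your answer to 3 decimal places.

Values: 0, 1, 2, 3, 4, 5, 6
Σfx = 3×0 + 10×1 + 23×2 + 16×3 + 24×4 + 24×5 + 9×6 = 374
n = Σf = 109
Mean = 374 / 109 = 3.4312

3.431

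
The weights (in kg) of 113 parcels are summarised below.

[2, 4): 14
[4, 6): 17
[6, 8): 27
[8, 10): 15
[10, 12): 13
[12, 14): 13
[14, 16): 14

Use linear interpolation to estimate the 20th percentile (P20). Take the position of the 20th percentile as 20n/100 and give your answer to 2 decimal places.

Cumulative frequencies: 14, 31, 58, 73, 86, 99, 113
n = 113; position = 20n/100 = 22.6.
This falls in the class [4, 6): L = 4, F = 14, f = 17, h = 2.
20th percentile ≈ 4 + ((22.6 − 14) / 17) × 2 = 5.0118

5.01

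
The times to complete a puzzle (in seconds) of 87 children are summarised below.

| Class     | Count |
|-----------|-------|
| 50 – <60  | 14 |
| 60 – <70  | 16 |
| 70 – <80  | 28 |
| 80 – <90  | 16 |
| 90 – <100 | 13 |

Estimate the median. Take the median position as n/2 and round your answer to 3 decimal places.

74.821

Cumulative frequencies: 14, 30, 58, 74, 87
n = 87; position = n/2 = 43.5.
This falls in the class 70 – <80: L = 70, F = 30, f = 28, h = 10.
Median ≈ 70 + ((43.5 − 30) / 28) × 10 = 74.8214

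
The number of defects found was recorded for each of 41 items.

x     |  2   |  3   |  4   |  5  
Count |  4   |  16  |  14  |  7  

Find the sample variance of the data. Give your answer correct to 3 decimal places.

Values: 2, 3, 4, 5
n = 41, Σfx = 147, mean = 3.5854
Σfx² = 559
Σf(x − x̄)² = Σfx² − (Σfx)²/n = 559 − 147²/41 = 31.9512
Sample variance = 31.9512 / 40 = 0.7988

0.799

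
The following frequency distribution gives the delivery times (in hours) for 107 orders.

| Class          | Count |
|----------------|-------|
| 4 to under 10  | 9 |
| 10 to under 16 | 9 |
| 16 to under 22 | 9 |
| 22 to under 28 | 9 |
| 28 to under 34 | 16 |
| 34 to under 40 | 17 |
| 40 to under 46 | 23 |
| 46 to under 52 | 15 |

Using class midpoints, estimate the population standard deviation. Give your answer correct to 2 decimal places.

Midpoints: 7, 13, 19, 25, 31, 37, 43, 49
n = 107, Σfm = 3425, mean = 32.0093
Σfm² = 128027
Σf(m − x̄)² = Σfm² − (Σfm)²/n = 128027 − 3425²/107 = 18394.9907
Population variance = 18394.9907 / 107 = 171.9158
Standard deviation = √171.9158 = 13.1117

13.11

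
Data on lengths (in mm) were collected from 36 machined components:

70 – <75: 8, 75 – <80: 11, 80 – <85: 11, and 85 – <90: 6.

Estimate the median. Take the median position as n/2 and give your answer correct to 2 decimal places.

Cumulative frequencies: 8, 19, 30, 36
n = 36; position = n/2 = 18.
This falls in the class 75 – <80: L = 75, F = 8, f = 11, h = 5.
Median ≈ 75 + ((18 − 8) / 11) × 5 = 79.5455

79.55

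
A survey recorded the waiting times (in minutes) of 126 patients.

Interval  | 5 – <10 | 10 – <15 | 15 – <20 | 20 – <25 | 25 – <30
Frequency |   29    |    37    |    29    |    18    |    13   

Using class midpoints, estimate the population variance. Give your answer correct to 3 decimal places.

Midpoints: 7.5, 12.5, 17.5, 22.5, 27.5
n = 126, Σfm = 1950, mean = 15.4762
Σfm² = 35237.5
Σf(m − x̄)² = Σfm² − (Σfm)²/n = 35237.5 − 1950²/126 = 5058.9286
Population variance = 5058.9286 / 126 = 40.1502

40.150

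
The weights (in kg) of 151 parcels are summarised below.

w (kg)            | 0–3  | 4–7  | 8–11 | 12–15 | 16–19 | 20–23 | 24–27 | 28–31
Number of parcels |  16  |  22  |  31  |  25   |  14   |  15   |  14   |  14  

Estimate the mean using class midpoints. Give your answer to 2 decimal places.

14.00

Midpoints: 1.5, 5.5, 9.5, 13.5, 17.5, 21.5, 25.5, 29.5
Σfm = 16×1.5 + 22×5.5 + 31×9.5 + 25×13.5 + 14×17.5 + 15×21.5 + 14×25.5 + 14×29.5 = 2114.5
n = Σf = 151
Mean = 2114.5 / 151 = 14.0033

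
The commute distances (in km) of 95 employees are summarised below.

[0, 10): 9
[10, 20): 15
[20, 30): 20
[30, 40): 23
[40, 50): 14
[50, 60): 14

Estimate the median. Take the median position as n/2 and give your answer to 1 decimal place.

31.5

Cumulative frequencies: 9, 24, 44, 67, 81, 95
n = 95; position = n/2 = 47.5.
This falls in the class [30, 40): L = 30, F = 44, f = 23, h = 10.
Median ≈ 30 + ((47.5 − 44) / 23) × 10 = 31.5217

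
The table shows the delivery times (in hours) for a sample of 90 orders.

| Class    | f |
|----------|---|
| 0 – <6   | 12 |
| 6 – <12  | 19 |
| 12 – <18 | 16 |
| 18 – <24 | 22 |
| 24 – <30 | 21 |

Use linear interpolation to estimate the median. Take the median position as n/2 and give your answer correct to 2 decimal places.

17.25

Cumulative frequencies: 12, 31, 47, 69, 90
n = 90; position = n/2 = 45.
This falls in the class 12 – <18: L = 12, F = 31, f = 16, h = 6.
Median ≈ 12 + ((45 − 31) / 16) × 6 = 17.2500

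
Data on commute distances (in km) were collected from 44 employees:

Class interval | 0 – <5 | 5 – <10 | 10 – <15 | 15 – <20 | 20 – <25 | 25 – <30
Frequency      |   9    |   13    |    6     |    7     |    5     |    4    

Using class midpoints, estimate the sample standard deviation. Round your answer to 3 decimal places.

8.066

Midpoints: 2.5, 7.5, 12.5, 17.5, 22.5, 27.5
n = 44, Σfm = 540, mean = 12.2727
Σfm² = 9425
Σf(m − x̄)² = Σfm² − (Σfm)²/n = 9425 − 540²/44 = 2797.7273
Sample variance = 2797.7273 / 43 = 65.0634
Standard deviation = √65.0634 = 8.0662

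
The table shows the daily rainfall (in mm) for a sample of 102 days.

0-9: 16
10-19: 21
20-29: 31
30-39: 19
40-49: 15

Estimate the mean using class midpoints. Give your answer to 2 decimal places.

Midpoints: 4.5, 14.5, 24.5, 34.5, 44.5
Σfm = 16×4.5 + 21×14.5 + 31×24.5 + 19×34.5 + 15×44.5 = 2459
n = Σf = 102
Mean = 2459 / 102 = 24.1078

24.11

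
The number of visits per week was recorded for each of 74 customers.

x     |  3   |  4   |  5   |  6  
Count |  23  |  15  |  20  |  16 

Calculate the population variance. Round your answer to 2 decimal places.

Values: 3, 4, 5, 6
n = 74, Σfx = 325, mean = 4.3919
Σfx² = 1523
Σf(x − x̄)² = Σfx² − (Σfx)²/n = 1523 − 325²/74 = 95.6351
Population variance = 95.6351 / 74 = 1.2924

1.29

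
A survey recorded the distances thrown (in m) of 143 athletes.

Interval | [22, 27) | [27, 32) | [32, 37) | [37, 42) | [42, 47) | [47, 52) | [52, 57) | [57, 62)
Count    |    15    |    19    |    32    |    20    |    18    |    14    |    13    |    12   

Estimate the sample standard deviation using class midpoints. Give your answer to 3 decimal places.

Midpoints: 24.5, 29.5, 34.5, 39.5, 44.5, 49.5, 54.5, 59.5
n = 143, Σfm = 5738.5, mean = 40.1294
Σfm² = 245875.75
Σf(m − x̄)² = Σfm² − (Σfm)²/n = 245875.75 − 5738.5²/143 = 15593.3566
Sample variance = 15593.3566 / 142 = 109.8124
Standard deviation = √109.8124 = 10.4791

10.479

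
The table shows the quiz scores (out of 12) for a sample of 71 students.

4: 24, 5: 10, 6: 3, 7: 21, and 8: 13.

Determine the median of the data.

6

Cumulative frequencies: 24, 34, 37, 58, 71
n = 71, so the median is the value in position (n+1)/2 = 36.
Position 36 falls at value 6.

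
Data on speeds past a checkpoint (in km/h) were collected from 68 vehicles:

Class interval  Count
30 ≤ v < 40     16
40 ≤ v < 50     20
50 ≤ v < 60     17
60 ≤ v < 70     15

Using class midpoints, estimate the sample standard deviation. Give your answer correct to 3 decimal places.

10.850

Midpoints: 35, 45, 55, 65
n = 68, Σfm = 3370, mean = 49.5588
Σfm² = 174900
Σf(m − x̄)² = Σfm² − (Σfm)²/n = 174900 − 3370²/68 = 7886.7647
Sample variance = 7886.7647 / 67 = 117.7129
Standard deviation = √117.7129 = 10.8496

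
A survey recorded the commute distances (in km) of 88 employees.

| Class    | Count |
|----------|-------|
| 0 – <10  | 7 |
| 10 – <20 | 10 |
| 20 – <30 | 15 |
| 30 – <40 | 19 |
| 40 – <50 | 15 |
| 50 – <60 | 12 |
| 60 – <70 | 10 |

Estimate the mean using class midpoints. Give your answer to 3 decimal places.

Midpoints: 5, 15, 25, 35, 45, 55, 65
Σfm = 7×5 + 10×15 + 15×25 + 19×35 + 15×45 + 12×55 + 10×65 = 3210
n = Σf = 88
Mean = 3210 / 88 = 36.4773

36.477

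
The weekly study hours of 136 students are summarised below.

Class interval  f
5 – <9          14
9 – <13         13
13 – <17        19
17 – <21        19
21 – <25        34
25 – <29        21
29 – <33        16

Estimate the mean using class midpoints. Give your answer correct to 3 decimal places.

20.088

Midpoints: 7, 11, 15, 19, 23, 27, 31
Σfm = 14×7 + 13×11 + 19×15 + 19×19 + 34×23 + 21×27 + 16×31 = 2732
n = Σf = 136
Mean = 2732 / 136 = 20.0882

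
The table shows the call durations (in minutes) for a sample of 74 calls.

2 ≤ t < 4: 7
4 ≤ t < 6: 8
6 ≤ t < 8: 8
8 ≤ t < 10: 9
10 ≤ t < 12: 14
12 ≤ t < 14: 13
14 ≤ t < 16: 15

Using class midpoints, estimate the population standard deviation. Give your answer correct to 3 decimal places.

Midpoints: 3, 5, 7, 9, 11, 13, 15
n = 74, Σfm = 746, mean = 10.0811
Σfm² = 8650
Σf(m − x̄)² = Σfm² − (Σfm)²/n = 8650 − 746²/74 = 1129.5135
Population variance = 1129.5135 / 74 = 15.2637
Standard deviation = √15.2637 = 3.9069

3.907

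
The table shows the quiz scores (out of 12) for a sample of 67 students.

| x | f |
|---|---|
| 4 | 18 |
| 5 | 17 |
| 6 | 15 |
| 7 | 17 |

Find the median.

Cumulative frequencies: 18, 35, 50, 67
n = 67, so the median is the value in position (n+1)/2 = 34.
Position 34 falls at value 5.

5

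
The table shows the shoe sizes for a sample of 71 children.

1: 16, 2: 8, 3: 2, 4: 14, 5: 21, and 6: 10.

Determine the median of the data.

4

Cumulative frequencies: 16, 24, 26, 40, 61, 71
n = 71, so the median is the value in position (n+1)/2 = 36.
Position 36 falls at value 4.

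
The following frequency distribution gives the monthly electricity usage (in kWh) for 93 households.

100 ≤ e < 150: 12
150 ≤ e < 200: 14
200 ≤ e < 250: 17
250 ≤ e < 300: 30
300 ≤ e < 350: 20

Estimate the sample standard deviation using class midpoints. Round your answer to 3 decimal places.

66.142

Midpoints: 125, 175, 225, 275, 325
n = 93, Σfm = 22525, mean = 242.2043
Σfm² = 5858125
Σf(m − x̄)² = Σfm² − (Σfm)²/n = 5858125 − 22525²/93 = 402473.1183
Sample variance = 402473.1183 / 92 = 4374.7078
Standard deviation = √4374.7078 = 66.1416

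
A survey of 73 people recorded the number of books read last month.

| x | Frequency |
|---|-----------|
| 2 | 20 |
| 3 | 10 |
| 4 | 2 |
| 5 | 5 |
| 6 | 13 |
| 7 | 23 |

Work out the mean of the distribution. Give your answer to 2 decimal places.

Values: 2, 3, 4, 5, 6, 7
Σfx = 20×2 + 10×3 + 2×4 + 5×5 + 13×6 + 23×7 = 342
n = Σf = 73
Mean = 342 / 73 = 4.6849

4.68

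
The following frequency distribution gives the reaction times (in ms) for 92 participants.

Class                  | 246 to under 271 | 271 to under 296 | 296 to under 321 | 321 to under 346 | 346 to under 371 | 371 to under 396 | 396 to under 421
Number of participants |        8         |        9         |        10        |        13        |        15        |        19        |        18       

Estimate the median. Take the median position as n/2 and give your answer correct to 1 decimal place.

356.0

Cumulative frequencies: 8, 17, 27, 40, 55, 74, 92
n = 92; position = n/2 = 46.
This falls in the class 346 to under 371: L = 346, F = 40, f = 15, h = 25.
Median ≈ 346 + ((46 − 40) / 15) × 25 = 356.0000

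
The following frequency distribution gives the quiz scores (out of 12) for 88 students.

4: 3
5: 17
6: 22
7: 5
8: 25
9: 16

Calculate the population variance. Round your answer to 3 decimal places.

2.333

Values: 4, 5, 6, 7, 8, 9
n = 88, Σfx = 608, mean = 6.9091
Σfx² = 4406
Σf(x − x̄)² = Σfx² − (Σfx)²/n = 4406 − 608²/88 = 205.2727
Population variance = 205.2727 / 88 = 2.3326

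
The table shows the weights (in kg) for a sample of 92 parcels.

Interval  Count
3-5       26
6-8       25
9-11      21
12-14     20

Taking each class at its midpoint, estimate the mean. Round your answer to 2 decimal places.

Midpoints: 4, 7, 10, 13
Σfm = 26×4 + 25×7 + 21×10 + 20×13 = 749
n = Σf = 92
Mean = 749 / 92 = 8.1413

8.14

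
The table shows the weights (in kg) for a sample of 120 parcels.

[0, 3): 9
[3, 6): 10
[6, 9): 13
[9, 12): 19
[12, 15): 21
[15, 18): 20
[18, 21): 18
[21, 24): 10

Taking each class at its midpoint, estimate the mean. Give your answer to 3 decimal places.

Midpoints: 1.5, 4.5, 7.5, 10.5, 13.5, 16.5, 19.5, 22.5
Σfm = 9×1.5 + 10×4.5 + 13×7.5 + 19×10.5 + 21×13.5 + 20×16.5 + 18×19.5 + 10×22.5 = 1545
n = Σf = 120
Mean = 1545 / 120 = 12.8750

12.875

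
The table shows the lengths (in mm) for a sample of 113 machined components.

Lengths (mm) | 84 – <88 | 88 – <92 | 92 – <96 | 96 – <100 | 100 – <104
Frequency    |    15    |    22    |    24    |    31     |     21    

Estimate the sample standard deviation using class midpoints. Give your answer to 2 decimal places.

5.25

Midpoints: 86, 90, 94, 98, 102
n = 113, Σfm = 10706, mean = 94.7434
Σfm² = 1017412
Σf(m − x̄)² = Σfm² − (Σfm)²/n = 1017412 − 10706²/113 = 3089.5575
Sample variance = 3089.5575 / 112 = 27.5853
Standard deviation = √27.5853 = 5.2522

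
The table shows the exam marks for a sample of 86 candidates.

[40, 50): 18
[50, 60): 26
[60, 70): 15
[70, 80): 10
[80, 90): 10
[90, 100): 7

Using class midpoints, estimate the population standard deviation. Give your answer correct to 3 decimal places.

Midpoints: 45, 55, 65, 75, 85, 95
n = 86, Σfm = 5480, mean = 63.7209
Σfm² = 370150
Σf(m − x̄)² = Σfm² − (Σfm)²/n = 370150 − 5480²/86 = 20959.3023
Population variance = 20959.3023 / 86 = 243.7128
Standard deviation = √243.7128 = 15.6113

15.611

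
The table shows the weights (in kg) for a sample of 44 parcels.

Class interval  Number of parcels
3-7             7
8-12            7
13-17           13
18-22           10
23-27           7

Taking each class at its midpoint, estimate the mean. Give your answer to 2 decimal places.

15.34

Midpoints: 5, 10, 15, 20, 25
Σfm = 7×5 + 7×10 + 13×15 + 10×20 + 7×25 = 675
n = Σf = 44
Mean = 675 / 44 = 15.3409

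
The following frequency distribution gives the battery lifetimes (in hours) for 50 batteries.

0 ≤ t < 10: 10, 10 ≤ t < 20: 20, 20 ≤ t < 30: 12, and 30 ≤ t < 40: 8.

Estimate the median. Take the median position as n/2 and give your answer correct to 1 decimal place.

Cumulative frequencies: 10, 30, 42, 50
n = 50; position = n/2 = 25.
This falls in the class 10 ≤ t < 20: L = 10, F = 10, f = 20, h = 10.
Median ≈ 10 + ((25 − 10) / 20) × 10 = 17.5000

17.5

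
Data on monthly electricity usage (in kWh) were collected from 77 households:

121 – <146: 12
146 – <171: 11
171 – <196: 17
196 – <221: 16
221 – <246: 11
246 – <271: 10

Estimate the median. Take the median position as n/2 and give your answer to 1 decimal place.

193.8

Cumulative frequencies: 12, 23, 40, 56, 67, 77
n = 77; position = n/2 = 38.5.
This falls in the class 171 – <196: L = 171, F = 23, f = 17, h = 25.
Median ≈ 171 + ((38.5 − 23) / 17) × 25 = 193.7941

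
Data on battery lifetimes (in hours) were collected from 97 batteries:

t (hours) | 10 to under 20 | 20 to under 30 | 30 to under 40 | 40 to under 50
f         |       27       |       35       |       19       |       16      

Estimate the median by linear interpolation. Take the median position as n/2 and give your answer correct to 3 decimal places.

26.143

Cumulative frequencies: 27, 62, 81, 97
n = 97; position = n/2 = 48.5.
This falls in the class 20 to under 30: L = 20, F = 27, f = 35, h = 10.
Median ≈ 20 + ((48.5 − 27) / 35) × 10 = 26.1429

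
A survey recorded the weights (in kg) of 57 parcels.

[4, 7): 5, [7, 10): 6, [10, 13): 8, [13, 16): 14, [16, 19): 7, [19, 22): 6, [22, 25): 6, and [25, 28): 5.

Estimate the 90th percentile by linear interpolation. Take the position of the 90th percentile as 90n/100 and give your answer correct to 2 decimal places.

24.65

Cumulative frequencies: 5, 11, 19, 33, 40, 46, 52, 57
n = 57; position = 90n/100 = 51.3.
This falls in the class [22, 25): L = 22, F = 46, f = 6, h = 3.
90th percentile ≈ 22 + ((51.3 − 46) / 6) × 3 = 24.6500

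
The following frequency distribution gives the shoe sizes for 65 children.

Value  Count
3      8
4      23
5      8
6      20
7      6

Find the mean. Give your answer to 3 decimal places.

Values: 3, 4, 5, 6, 7
Σfx = 8×3 + 23×4 + 8×5 + 20×6 + 6×7 = 318
n = Σf = 65
Mean = 318 / 65 = 4.8923

4.892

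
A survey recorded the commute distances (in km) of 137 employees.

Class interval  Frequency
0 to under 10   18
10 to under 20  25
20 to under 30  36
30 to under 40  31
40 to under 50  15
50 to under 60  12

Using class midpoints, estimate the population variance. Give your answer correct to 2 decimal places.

209.15

Midpoints: 5, 15, 25, 35, 45, 55
n = 137, Σfm = 3785, mean = 27.6277
Σfm² = 133225
Σf(m − x̄)² = Σfm² − (Σfm)²/n = 133225 − 3785²/137 = 28654.0146
Population variance = 28654.0146 / 137 = 209.1534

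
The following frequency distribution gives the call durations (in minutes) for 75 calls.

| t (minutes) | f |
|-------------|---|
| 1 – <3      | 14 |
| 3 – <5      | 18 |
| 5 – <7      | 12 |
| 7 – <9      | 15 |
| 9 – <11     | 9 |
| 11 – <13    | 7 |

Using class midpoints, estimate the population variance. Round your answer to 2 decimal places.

9.98

Midpoints: 2, 4, 6, 8, 10, 12
n = 75, Σfm = 466, mean = 6.2133
Σfm² = 3644
Σf(m − x̄)² = Σfm² − (Σfm)²/n = 3644 − 466²/75 = 748.5867
Population variance = 748.5867 / 75 = 9.9812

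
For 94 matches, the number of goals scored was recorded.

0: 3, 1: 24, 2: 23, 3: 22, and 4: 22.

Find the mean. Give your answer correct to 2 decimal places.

Values: 0, 1, 2, 3, 4
Σfx = 3×0 + 24×1 + 23×2 + 22×3 + 22×4 = 224
n = Σf = 94
Mean = 224 / 94 = 2.3830

2.38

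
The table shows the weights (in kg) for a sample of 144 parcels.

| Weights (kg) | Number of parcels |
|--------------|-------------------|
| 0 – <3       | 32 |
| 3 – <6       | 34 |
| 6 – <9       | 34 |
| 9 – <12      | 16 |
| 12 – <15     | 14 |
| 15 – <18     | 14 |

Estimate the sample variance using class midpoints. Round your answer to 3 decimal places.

22.594

Midpoints: 1.5, 4.5, 7.5, 10.5, 13.5, 16.5
n = 144, Σfm = 1044, mean = 7.2500
Σfm² = 10800
Σf(m − x̄)² = Σfm² − (Σfm)²/n = 10800 − 1044²/144 = 3231.0000
Sample variance = 3231.0000 / 143 = 22.5944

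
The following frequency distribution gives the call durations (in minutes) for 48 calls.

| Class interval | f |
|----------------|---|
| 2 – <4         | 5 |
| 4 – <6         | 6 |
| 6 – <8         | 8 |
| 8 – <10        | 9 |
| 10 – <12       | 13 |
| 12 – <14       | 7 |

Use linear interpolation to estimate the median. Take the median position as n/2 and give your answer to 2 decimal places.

9.11

Cumulative frequencies: 5, 11, 19, 28, 41, 48
n = 48; position = n/2 = 24.
This falls in the class 8 – <10: L = 8, F = 19, f = 9, h = 2.
Median ≈ 8 + ((24 − 19) / 9) × 2 = 9.1111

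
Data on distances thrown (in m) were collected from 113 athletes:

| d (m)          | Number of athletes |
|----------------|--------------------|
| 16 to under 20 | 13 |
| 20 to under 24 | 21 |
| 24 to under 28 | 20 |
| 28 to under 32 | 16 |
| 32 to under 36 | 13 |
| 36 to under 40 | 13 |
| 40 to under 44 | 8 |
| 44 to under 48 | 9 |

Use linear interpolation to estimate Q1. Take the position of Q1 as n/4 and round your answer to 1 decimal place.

22.9

Cumulative frequencies: 13, 34, 54, 70, 83, 96, 104, 113
n = 113; position = n/4 = 28.25.
This falls in the class 20 to under 24: L = 20, F = 13, f = 21, h = 4.
Lower quartile ≈ 20 + ((28.25 − 13) / 21) × 4 = 22.9048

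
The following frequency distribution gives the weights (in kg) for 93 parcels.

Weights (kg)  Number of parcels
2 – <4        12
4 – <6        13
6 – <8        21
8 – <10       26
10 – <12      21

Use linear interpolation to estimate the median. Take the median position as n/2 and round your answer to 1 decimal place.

Cumulative frequencies: 12, 25, 46, 72, 93
n = 93; position = n/2 = 46.5.
This falls in the class 8 – <10: L = 8, F = 46, f = 26, h = 2.
Median ≈ 8 + ((46.5 − 46) / 26) × 2 = 8.0385

8.0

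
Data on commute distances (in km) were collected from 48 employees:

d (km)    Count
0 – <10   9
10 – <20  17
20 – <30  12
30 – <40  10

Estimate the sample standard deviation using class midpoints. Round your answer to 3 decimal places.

10.312

Midpoints: 5, 15, 25, 35
n = 48, Σfm = 950, mean = 19.7917
Σfm² = 23800
Σf(m − x̄)² = Σfm² − (Σfm)²/n = 23800 − 950²/48 = 4997.9167
Sample variance = 4997.9167 / 47 = 106.3387
Standard deviation = √106.3387 = 10.3121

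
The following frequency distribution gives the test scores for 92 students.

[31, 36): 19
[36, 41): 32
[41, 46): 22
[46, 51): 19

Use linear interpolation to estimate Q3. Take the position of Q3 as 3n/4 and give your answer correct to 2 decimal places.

Cumulative frequencies: 19, 51, 73, 92
n = 92; position = 3n/4 = 69.
This falls in the class [41, 46): L = 41, F = 51, f = 22, h = 5.
Upper quartile ≈ 41 + ((69 − 51) / 22) × 5 = 45.0909

45.09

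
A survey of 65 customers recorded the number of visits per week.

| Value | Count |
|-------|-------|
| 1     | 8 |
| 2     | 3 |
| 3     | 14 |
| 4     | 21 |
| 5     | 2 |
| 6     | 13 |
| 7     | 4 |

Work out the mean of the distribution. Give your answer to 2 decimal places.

3.94

Values: 1, 2, 3, 4, 5, 6, 7
Σfx = 8×1 + 3×2 + 14×3 + 21×4 + 2×5 + 13×6 + 4×7 = 256
n = Σf = 65
Mean = 256 / 65 = 3.9385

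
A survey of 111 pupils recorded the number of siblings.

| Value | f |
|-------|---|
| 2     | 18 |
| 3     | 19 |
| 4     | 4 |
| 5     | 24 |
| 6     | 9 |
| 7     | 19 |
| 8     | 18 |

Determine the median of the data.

Cumulative frequencies: 18, 37, 41, 65, 74, 93, 111
n = 111, so the median is the value in position (n+1)/2 = 56.
Position 56 falls at value 5.

5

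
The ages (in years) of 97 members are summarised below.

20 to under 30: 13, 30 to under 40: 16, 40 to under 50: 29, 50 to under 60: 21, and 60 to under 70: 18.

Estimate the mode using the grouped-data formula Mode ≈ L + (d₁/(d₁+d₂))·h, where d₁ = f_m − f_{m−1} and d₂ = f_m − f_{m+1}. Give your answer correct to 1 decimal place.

46.2

Modal class: 40 to under 50 (highest frequency 29).
d₁ = 29 − 16 = 13, d₂ = 29 − 21 = 8
Mode ≈ 40 + (13/(13+8)) × 10 = 40 + 6.1905 = 46.1905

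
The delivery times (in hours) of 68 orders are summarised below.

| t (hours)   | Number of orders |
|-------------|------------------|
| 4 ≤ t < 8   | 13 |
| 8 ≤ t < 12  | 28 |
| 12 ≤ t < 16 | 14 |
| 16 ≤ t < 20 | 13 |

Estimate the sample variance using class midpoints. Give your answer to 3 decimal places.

16.306

Midpoints: 6, 10, 14, 18
n = 68, Σfm = 788, mean = 11.5882
Σfm² = 10224
Σf(m − x̄)² = Σfm² − (Σfm)²/n = 10224 − 788²/68 = 1092.4706
Sample variance = 1092.4706 / 67 = 16.3055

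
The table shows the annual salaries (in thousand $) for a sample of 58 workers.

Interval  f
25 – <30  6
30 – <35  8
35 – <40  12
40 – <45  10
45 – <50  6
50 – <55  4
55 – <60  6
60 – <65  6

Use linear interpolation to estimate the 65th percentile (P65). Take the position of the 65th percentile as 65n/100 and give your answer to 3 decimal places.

46.417

Cumulative frequencies: 6, 14, 26, 36, 42, 46, 52, 58
n = 58; position = 65n/100 = 37.7.
This falls in the class 45 – <50: L = 45, F = 36, f = 6, h = 5.
65th percentile ≈ 45 + ((37.7 − 36) / 6) × 5 = 46.4167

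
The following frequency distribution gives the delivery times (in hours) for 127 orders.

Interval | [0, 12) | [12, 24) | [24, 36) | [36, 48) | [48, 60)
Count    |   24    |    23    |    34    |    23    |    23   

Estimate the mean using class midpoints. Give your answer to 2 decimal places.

29.81

Midpoints: 6, 18, 30, 42, 54
Σfm = 24×6 + 23×18 + 34×30 + 23×42 + 23×54 = 3786
n = Σf = 127
Mean = 3786 / 127 = 29.8110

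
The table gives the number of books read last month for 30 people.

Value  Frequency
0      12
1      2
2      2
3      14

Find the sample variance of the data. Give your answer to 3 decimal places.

Values: 0, 1, 2, 3
n = 30, Σfx = 48, mean = 1.6000
Σfx² = 136
Σf(x − x̄)² = Σfx² − (Σfx)²/n = 136 − 48²/30 = 59.2000
Sample variance = 59.2000 / 29 = 2.0414

2.041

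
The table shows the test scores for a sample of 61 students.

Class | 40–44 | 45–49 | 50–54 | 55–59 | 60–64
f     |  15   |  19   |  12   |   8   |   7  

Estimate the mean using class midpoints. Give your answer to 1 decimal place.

49.8

Midpoints: 42, 47, 52, 57, 62
Σfm = 15×42 + 19×47 + 12×52 + 8×57 + 7×62 = 3037
n = Σf = 61
Mean = 3037 / 61 = 49.7869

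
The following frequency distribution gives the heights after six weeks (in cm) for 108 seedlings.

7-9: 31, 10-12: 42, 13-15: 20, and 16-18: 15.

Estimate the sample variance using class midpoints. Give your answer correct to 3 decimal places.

Midpoints: 8, 11, 14, 17
n = 108, Σfm = 1245, mean = 11.5278
Σfm² = 15321
Σf(m − x̄)² = Σfm² − (Σfm)²/n = 15321 − 1245²/108 = 968.9167
Sample variance = 968.9167 / 107 = 9.0553

9.055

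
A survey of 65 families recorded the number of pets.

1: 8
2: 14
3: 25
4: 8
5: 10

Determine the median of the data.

Cumulative frequencies: 8, 22, 47, 55, 65
n = 65, so the median is the value in position (n+1)/2 = 33.
Position 33 falls at value 3.

3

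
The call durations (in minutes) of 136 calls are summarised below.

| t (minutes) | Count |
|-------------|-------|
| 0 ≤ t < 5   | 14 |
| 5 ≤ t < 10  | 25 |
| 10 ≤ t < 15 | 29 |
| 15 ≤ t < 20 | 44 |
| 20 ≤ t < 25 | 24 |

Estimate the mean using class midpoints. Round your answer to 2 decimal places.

13.93

Midpoints: 2.5, 7.5, 12.5, 17.5, 22.5
Σfm = 14×2.5 + 25×7.5 + 29×12.5 + 44×17.5 + 24×22.5 = 1895
n = Σf = 136
Mean = 1895 / 136 = 13.9338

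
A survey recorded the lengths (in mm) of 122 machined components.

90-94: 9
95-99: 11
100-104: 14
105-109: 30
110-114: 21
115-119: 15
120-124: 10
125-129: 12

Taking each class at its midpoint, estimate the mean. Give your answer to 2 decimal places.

109.70

Midpoints: 92, 97, 102, 107, 112, 117, 122, 127
Σfm = 9×92 + 11×97 + 14×102 + 30×107 + 21×112 + 15×117 + 10×122 + 12×127 = 13384
n = Σf = 122
Mean = 13384 / 122 = 109.7049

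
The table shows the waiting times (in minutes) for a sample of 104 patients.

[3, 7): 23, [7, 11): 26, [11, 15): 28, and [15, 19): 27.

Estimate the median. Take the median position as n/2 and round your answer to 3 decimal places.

11.429

Cumulative frequencies: 23, 49, 77, 104
n = 104; position = n/2 = 52.
This falls in the class [11, 15): L = 11, F = 49, f = 28, h = 4.
Median ≈ 11 + ((52 − 49) / 28) × 4 = 11.4286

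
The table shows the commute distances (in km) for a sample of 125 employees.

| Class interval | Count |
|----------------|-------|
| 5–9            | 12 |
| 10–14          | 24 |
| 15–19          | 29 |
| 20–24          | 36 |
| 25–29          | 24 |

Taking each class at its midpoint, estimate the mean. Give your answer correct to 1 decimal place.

18.4

Midpoints: 7, 12, 17, 22, 27
Σfm = 12×7 + 24×12 + 29×17 + 36×22 + 24×27 = 2305
n = Σf = 125
Mean = 2305 / 125 = 18.4400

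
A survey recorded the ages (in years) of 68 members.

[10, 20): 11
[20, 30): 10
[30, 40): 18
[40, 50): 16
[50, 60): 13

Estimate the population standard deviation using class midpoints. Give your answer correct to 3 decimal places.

13.313

Midpoints: 15, 25, 35, 45, 55
n = 68, Σfm = 2480, mean = 36.4706
Σfm² = 102500
Σf(m − x̄)² = Σfm² − (Σfm)²/n = 102500 − 2480²/68 = 12052.9412
Population variance = 12052.9412 / 68 = 177.2491
Standard deviation = √177.2491 = 13.3135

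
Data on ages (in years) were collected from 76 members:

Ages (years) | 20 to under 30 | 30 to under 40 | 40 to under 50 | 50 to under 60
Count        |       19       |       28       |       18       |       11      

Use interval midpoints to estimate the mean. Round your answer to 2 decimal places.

37.76

Midpoints: 25, 35, 45, 55
Σfm = 19×25 + 28×35 + 18×45 + 11×55 = 2870
n = Σf = 76
Mean = 2870 / 76 = 37.7632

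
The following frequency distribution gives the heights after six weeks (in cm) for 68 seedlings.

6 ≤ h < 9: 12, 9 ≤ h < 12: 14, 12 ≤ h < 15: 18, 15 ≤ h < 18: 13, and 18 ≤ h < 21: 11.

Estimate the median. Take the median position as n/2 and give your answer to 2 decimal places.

13.33

Cumulative frequencies: 12, 26, 44, 57, 68
n = 68; position = n/2 = 34.
This falls in the class 12 ≤ h < 15: L = 12, F = 26, f = 18, h = 3.
Median ≈ 12 + ((34 − 26) / 18) × 3 = 13.3333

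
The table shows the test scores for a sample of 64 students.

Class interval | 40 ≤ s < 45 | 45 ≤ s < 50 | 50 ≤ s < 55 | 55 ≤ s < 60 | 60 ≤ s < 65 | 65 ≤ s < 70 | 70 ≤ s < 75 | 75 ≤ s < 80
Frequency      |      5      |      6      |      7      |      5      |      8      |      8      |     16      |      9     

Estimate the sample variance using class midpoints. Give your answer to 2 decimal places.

Midpoints: 42.5, 47.5, 52.5, 57.5, 62.5, 67.5, 72.5, 77.5
n = 64, Σfm = 4050, mean = 63.2812
Σfm² = 264250
Σf(m − x̄)² = Σfm² − (Σfm)²/n = 264250 − 4050²/64 = 7960.9375
Sample variance = 7960.9375 / 63 = 126.3641

126.36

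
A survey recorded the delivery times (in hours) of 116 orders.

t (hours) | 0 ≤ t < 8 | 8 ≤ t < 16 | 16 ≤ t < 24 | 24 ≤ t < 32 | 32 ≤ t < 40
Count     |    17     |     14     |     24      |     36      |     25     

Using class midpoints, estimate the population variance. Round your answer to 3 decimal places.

Midpoints: 4, 12, 20, 28, 36
n = 116, Σfm = 2624, mean = 22.6207
Σfm² = 72512
Σf(m − x̄)² = Σfm² − (Σfm)²/n = 72512 − 2624²/116 = 13155.3103
Population variance = 13155.3103 / 116 = 113.4078

113.408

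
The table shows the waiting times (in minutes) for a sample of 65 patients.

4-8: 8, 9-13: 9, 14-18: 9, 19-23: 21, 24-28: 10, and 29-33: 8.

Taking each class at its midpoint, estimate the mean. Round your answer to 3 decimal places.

19.077

Midpoints: 6, 11, 16, 21, 26, 31
Σfm = 8×6 + 9×11 + 9×16 + 21×21 + 10×26 + 8×31 = 1240
n = Σf = 65
Mean = 1240 / 65 = 19.0769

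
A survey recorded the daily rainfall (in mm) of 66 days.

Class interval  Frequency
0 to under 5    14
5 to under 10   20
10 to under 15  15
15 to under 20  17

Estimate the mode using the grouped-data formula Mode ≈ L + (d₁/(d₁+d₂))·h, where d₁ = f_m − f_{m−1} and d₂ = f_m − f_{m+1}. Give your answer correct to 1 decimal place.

Modal class: 5 to under 10 (highest frequency 20).
d₁ = 20 − 14 = 6, d₂ = 20 − 15 = 5
Mode ≈ 5 + (6/(6+5)) × 5 = 5 + 2.7273 = 7.7273

7.7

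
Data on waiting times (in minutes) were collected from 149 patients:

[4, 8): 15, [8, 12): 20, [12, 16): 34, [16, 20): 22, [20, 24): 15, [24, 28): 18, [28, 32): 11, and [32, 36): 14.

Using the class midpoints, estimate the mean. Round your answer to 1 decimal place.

Midpoints: 6, 10, 14, 18, 22, 26, 30, 34
Σfm = 15×6 + 20×10 + 34×14 + 22×18 + 15×22 + 18×26 + 11×30 + 14×34 = 2766
n = Σf = 149
Mean = 2766 / 149 = 18.5638

18.6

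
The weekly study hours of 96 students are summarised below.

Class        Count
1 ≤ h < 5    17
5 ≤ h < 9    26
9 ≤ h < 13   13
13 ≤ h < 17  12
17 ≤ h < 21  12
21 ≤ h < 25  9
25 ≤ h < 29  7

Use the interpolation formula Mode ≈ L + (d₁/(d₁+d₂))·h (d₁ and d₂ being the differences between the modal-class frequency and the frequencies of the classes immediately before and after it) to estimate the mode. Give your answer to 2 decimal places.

Modal class: 5 ≤ h < 9 (highest frequency 26).
d₁ = 26 − 17 = 9, d₂ = 26 − 13 = 13
Mode ≈ 5 + (9/(9+13)) × 4 = 5 + 1.6364 = 6.6364

6.64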